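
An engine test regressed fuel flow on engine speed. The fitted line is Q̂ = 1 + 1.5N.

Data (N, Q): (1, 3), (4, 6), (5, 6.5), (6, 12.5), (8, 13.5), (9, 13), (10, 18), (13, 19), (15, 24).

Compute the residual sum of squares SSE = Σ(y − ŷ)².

N=1: Q̂ = 1 + 1.5·1 = 2.5; r = 3 − 2.5 = 0.5
N=4: Q̂ = 1 + 1.5·4 = 7; r = 6 − 7 = -1
N=5: Q̂ = 1 + 1.5·5 = 8.5; r = 6.5 − 8.5 = -2
N=6: Q̂ = 1 + 1.5·6 = 10; r = 12.5 − 10 = 2.5
N=8: Q̂ = 1 + 1.5·8 = 13; r = 13.5 − 13 = 0.5
N=9: Q̂ = 1 + 1.5·9 = 14.5; r = 13 − 14.5 = -1.5
N=10: Q̂ = 1 + 1.5·10 = 16; r = 18 − 16 = 2
N=13: Q̂ = 1 + 1.5·13 = 20.5; r = 19 − 20.5 = -1.5
N=15: Q̂ = 1 + 1.5·15 = 23.5; r = 24 − 23.5 = 0.5
SSE = 0.25 + 1 + 4 + 6.25 + 0.25 + 2.25 + 4 + 2.25 + 0.25 = 20.5

SSE = 20.5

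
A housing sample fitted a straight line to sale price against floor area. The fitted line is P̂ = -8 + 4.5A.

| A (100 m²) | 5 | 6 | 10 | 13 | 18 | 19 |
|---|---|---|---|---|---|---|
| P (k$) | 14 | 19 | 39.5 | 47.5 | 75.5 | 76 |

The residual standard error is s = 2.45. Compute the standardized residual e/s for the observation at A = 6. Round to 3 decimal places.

0.000

P̂ = -8 + 4.5·6 = 19
e = 19 − 19 = 0
e/s = 0 / 2.45 = 0.000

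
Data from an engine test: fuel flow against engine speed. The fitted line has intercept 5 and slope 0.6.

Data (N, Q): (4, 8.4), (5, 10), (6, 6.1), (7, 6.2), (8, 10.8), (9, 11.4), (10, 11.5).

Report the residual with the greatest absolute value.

N=4: Q̂ = 5 + 0.6·4 = 7.4; e = 8.4 − 7.4 = 1
N=5: Q̂ = 5 + 0.6·5 = 8; e = 10 − 8 = 2
N=6: Q̂ = 5 + 0.6·6 = 8.6; e = 6.1 − 8.6 = -2.5
N=7: Q̂ = 5 + 0.6·7 = 9.2; e = 6.2 − 9.2 = -3
N=8: Q̂ = 5 + 0.6·8 = 9.8; e = 10.8 − 9.8 = 1
N=9: Q̂ = 5 + 0.6·9 = 10.4; e = 11.4 − 10.4 = 1
N=10: Q̂ = 5 + 0.6·10 = 11; e = 11.5 − 11 = 0.5
Largest |e| is 3 at N = 7, residual -3.

e = -3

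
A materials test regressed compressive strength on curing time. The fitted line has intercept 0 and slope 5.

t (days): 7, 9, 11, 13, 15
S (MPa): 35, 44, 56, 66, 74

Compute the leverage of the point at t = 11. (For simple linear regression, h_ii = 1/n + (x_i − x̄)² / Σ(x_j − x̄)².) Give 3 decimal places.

t̄ = (7 + 9 + 11 + 13 + 15)/5 = 11
Σ(t − t̄)² = 16 + 4 + 0 + 4 + 16 = 40
h = 1/5 + (0)²/40 = 0.2 + 0 = 0.200

h = 0.200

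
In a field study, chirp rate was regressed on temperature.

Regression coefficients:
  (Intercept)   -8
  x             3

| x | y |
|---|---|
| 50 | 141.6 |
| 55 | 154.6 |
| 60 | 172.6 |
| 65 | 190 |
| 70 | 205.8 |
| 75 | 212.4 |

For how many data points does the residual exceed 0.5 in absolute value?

5

x=50: ŷ = -8 + 3·50 = 142; e = 141.6 − 142 = -0.4
x=55: ŷ = -8 + 3·55 = 157; e = 154.6 − 157 = -2.4
x=60: ŷ = -8 + 3·60 = 172; e = 172.6 − 172 = 0.6
x=65: ŷ = -8 + 3·65 = 187; e = 190 − 187 = 3
x=70: ŷ = -8 + 3·70 = 202; e = 205.8 − 202 = 3.8
x=75: ŷ = -8 + 3·75 = 217; e = 212.4 − 217 = -4.6
|e| > 0.5: x=55 (|e|=2.4), x=60 (|e|=0.6), x=65 (|e|=3), x=70 (|e|=3.8), x=75 (|e|=4.6) → 5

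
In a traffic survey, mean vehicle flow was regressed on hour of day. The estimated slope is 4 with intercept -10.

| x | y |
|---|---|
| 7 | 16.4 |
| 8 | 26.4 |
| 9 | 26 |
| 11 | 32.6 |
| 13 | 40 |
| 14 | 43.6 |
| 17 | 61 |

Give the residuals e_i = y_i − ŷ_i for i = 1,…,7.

x=7: ŷ = -10 + 4·7 = 18; e = 16.4 − 18 = -1.6
x=8: ŷ = -10 + 4·8 = 22; e = 26.4 − 22 = 4.4
x=9: ŷ = -10 + 4·9 = 26; e = 26 − 26 = 0
x=11: ŷ = -10 + 4·11 = 34; e = 32.6 − 34 = -1.4
x=13: ŷ = -10 + 4·13 = 42; e = 40 − 42 = -2
x=14: ŷ = -10 + 4·14 = 46; e = 43.6 − 46 = -2.4
x=17: ŷ = -10 + 4·17 = 58; e = 61 − 58 = 3

-1.6, 4.4, 0, -1.4, -2, -2.4, 3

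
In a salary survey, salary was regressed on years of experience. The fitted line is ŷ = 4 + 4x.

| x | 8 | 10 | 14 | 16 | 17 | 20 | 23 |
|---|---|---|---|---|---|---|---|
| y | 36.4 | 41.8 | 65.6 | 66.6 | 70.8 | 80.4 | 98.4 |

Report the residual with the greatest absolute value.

x=8: ŷ = 4 + 4·8 = 36; e = 36.4 − 36 = 0.4
x=10: ŷ = 4 + 4·10 = 44; e = 41.8 − 44 = -2.2
x=14: ŷ = 4 + 4·14 = 60; e = 65.6 − 60 = 5.6
x=16: ŷ = 4 + 4·16 = 68; e = 66.6 − 68 = -1.4
x=17: ŷ = 4 + 4·17 = 72; e = 70.8 − 72 = -1.2
x=20: ŷ = 4 + 4·20 = 84; e = 80.4 − 84 = -3.6
x=23: ŷ = 4 + 4·23 = 96; e = 98.4 − 96 = 2.4
Largest |e| is 5.6 at x = 14, residual 5.6.

e = 5.6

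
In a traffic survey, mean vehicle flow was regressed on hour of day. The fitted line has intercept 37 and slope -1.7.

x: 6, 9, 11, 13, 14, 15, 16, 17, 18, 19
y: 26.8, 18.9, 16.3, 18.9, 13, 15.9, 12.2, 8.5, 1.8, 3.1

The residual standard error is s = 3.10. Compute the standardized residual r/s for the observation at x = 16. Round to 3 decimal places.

0.774

ŷ = 37 − 1.7·16 = 9.8
r = 12.2 − 9.8 = 2.4
r/s = 2.4 / 3.10 = 0.774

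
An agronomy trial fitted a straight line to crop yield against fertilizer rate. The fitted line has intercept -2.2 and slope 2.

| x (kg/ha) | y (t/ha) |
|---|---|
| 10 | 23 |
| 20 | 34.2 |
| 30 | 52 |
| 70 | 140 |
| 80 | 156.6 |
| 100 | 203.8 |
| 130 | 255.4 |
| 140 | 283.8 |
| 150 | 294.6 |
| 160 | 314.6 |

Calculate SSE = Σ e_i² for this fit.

SSE = 178.16

x=10: ŷ = -2.2 + 2·10 = 17.8; e = 23 − 17.8 = 5.2
x=20: ŷ = -2.2 + 2·20 = 37.8; e = 34.2 − 37.8 = -3.6
x=30: ŷ = -2.2 + 2·30 = 57.8; e = 52 − 57.8 = -5.8
x=70: ŷ = -2.2 + 2·70 = 137.8; e = 140 − 137.8 = 2.2
x=80: ŷ = -2.2 + 2·80 = 157.8; e = 156.6 − 157.8 = -1.2
x=100: ŷ = -2.2 + 2·100 = 197.8; e = 203.8 − 197.8 = 6
x=130: ŷ = -2.2 + 2·130 = 257.8; e = 255.4 − 257.8 = -2.4
x=140: ŷ = -2.2 + 2·140 = 277.8; e = 283.8 − 277.8 = 6
x=150: ŷ = -2.2 + 2·150 = 297.8; e = 294.6 − 297.8 = -3.2
x=160: ŷ = -2.2 + 2·160 = 317.8; e = 314.6 − 317.8 = -3.2
SSE = 27.04 + 12.96 + 33.64 + 4.84 + 1.44 + 36 + 5.76 + 36 + 10.24 + 10.24 = 178.16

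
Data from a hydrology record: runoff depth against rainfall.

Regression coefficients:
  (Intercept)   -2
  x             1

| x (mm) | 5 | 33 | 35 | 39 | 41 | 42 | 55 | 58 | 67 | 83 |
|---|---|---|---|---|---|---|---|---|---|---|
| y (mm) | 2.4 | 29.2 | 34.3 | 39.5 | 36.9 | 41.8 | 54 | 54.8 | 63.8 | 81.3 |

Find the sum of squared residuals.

x=5: ŷ = -2 + 5 = 3; r = 2.4 − 3 = -0.6
x=33: ŷ = -2 + 33 = 31; r = 29.2 − 31 = -1.8
x=35: ŷ = -2 + 35 = 33; r = 34.3 − 33 = 1.3
x=39: ŷ = -2 + 39 = 37; r = 39.5 − 37 = 2.5
x=41: ŷ = -2 + 41 = 39; r = 36.9 − 39 = -2.1
x=42: ŷ = -2 + 42 = 40; r = 41.8 − 40 = 1.8
x=55: ŷ = -2 + 55 = 53; r = 54 − 53 = 1
x=58: ŷ = -2 + 58 = 56; r = 54.8 − 56 = -1.2
x=67: ŷ = -2 + 67 = 65; r = 63.8 − 65 = -1.2
x=83: ŷ = -2 + 83 = 81; r = 81.3 − 81 = 0.3
SSE = 0.36 + 3.24 + 1.69 + 6.25 + 4.41 + 3.24 + 1 + 1.44 + 1.44 + 0.09 = 23.16

SSE = 23.16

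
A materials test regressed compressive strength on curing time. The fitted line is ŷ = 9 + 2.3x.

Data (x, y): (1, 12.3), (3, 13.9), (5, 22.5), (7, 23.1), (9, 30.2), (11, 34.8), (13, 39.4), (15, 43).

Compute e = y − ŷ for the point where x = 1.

e = 1

ŷ = 9 + 2.3·1 = 11.3
e = 12.3 − 11.3 = 1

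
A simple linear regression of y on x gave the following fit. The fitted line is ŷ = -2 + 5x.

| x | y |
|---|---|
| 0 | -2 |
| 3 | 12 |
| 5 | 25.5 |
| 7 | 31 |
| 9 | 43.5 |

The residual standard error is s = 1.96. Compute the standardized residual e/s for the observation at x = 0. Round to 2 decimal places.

ŷ = -2 + 5·0 = -2
e = -2 − (-2) = 0
e/s = 0 / 1.96 = 0.00

0.00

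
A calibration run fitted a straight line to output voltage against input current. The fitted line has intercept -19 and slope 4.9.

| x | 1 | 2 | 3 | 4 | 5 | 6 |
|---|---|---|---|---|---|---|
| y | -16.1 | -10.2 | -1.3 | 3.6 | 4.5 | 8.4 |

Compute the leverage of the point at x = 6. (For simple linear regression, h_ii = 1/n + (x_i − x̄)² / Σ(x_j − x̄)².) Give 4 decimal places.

x̄ = (1 + 2 + 3 + 4 + 5 + 6)/6 = 3.5
Σ(x − x̄)² = 6.25 + 2.25 + 0.25 + 0.25 + 2.25 + 6.25 = 17.5
h = 1/6 + (2.5)²/17.5 = 0.166667 + 0.357143 = 0.5238

h = 0.5238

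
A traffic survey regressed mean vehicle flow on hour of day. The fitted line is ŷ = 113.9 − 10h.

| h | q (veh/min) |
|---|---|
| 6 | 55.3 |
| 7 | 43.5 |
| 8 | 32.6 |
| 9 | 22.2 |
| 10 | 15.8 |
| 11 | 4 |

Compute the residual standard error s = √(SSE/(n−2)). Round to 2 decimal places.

s = 1.61

h=6: ŷ = 113.9 − 10·6 = 53.9; e = 55.3 − 53.9 = 1.4
h=7: ŷ = 113.9 − 10·7 = 43.9; e = 43.5 − 43.9 = -0.4
h=8: ŷ = 113.9 − 10·8 = 33.9; e = 32.6 − 33.9 = -1.3
h=9: ŷ = 113.9 − 10·9 = 23.9; e = 22.2 − 23.9 = -1.7
h=10: ŷ = 113.9 − 10·10 = 13.9; e = 15.8 − 13.9 = 1.9
h=11: ŷ = 113.9 − 10·11 = 3.9; e = 4 − 3.9 = 0.1
SSE = 1.96 + 0.16 + 1.69 + 2.89 + 3.61 + 0.01 = 10.32
s = √(10.32/4) = √2.58 ≈ 1.61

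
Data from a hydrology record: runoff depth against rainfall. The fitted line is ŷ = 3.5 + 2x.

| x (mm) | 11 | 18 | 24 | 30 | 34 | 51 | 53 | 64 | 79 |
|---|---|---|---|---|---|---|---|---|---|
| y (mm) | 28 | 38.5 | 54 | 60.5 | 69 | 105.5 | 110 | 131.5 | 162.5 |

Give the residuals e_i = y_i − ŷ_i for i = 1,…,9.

2.5, -1, 2.5, -3, -2.5, 0, 0.5, 0, 1

x=11: ŷ = 3.5 + 2·11 = 25.5; e = 28 − 25.5 = 2.5
x=18: ŷ = 3.5 + 2·18 = 39.5; e = 38.5 − 39.5 = -1
x=24: ŷ = 3.5 + 2·24 = 51.5; e = 54 − 51.5 = 2.5
x=30: ŷ = 3.5 + 2·30 = 63.5; e = 60.5 − 63.5 = -3
x=34: ŷ = 3.5 + 2·34 = 71.5; e = 69 − 71.5 = -2.5
x=51: ŷ = 3.5 + 2·51 = 105.5; e = 105.5 − 105.5 = 0
x=53: ŷ = 3.5 + 2·53 = 109.5; e = 110 − 109.5 = 0.5
x=64: ŷ = 3.5 + 2·64 = 131.5; e = 131.5 − 131.5 = 0
x=79: ŷ = 3.5 + 2·79 = 161.5; e = 162.5 − 161.5 = 1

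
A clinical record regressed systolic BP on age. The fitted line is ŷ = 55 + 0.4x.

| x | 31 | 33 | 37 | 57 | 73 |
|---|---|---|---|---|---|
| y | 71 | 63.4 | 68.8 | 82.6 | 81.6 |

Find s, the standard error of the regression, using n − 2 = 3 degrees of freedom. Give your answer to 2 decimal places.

s = 4.72

x=31: ŷ = 55 + 0.4·31 = 67.4; e = 71 − 67.4 = 3.6
x=33: ŷ = 55 + 0.4·33 = 68.2; e = 63.4 − 68.2 = -4.8
x=37: ŷ = 55 + 0.4·37 = 69.8; e = 68.8 − 69.8 = -1
x=57: ŷ = 55 + 0.4·57 = 77.8; e = 82.6 − 77.8 = 4.8
x=73: ŷ = 55 + 0.4·73 = 84.2; e = 81.6 − 84.2 = -2.6
SSE = 12.96 + 23.04 + 1 + 23.04 + 6.76 = 66.8
s = √(66.8/3) = √22.2667 ≈ 4.72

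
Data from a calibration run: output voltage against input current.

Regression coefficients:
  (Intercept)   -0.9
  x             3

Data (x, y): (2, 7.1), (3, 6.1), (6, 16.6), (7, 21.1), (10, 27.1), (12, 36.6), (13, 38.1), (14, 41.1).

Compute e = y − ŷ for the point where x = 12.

e = 1.5

ŷ = -0.9 + 3·12 = 35.1
e = 36.6 − 35.1 = 1.5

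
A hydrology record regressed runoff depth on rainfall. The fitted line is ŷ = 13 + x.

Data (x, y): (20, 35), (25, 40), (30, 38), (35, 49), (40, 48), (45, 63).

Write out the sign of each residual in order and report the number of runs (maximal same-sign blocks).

5 runs

x=20: ŷ = 13 + 20 = 33; e = 35 − 33 = 2
x=25: ŷ = 13 + 25 = 38; e = 40 − 38 = 2
x=30: ŷ = 13 + 30 = 43; e = 38 − 43 = -5
x=35: ŷ = 13 + 35 = 48; e = 49 − 48 = 1
x=40: ŷ = 13 + 40 = 53; e = 48 − 53 = -5
x=45: ŷ = 13 + 45 = 58; e = 63 − 58 = 5
Signs: + + − + − +
Runs: +×2, −×1, +×1, −×1, +×1 → 5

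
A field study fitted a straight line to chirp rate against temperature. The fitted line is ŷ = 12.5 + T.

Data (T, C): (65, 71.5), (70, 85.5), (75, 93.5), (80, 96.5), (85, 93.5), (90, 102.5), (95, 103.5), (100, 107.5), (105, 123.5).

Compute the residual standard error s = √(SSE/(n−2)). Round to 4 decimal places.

T=65: ŷ = 12.5 + 65 = 77.5; e = 71.5 − 77.5 = -6
T=70: ŷ = 12.5 + 70 = 82.5; e = 85.5 − 82.5 = 3
T=75: ŷ = 12.5 + 75 = 87.5; e = 93.5 − 87.5 = 6
T=80: ŷ = 12.5 + 80 = 92.5; e = 96.5 − 92.5 = 4
T=85: ŷ = 12.5 + 85 = 97.5; e = 93.5 − 97.5 = -4
T=90: ŷ = 12.5 + 90 = 102.5; e = 102.5 − 102.5 = 0
T=95: ŷ = 12.5 + 95 = 107.5; e = 103.5 − 107.5 = -4
T=100: ŷ = 12.5 + 100 = 112.5; e = 107.5 − 112.5 = -5
T=105: ŷ = 12.5 + 105 = 117.5; e = 123.5 − 117.5 = 6
SSE = 36 + 9 + 36 + 16 + 16 + 0 + 16 + 25 + 36 = 190
s = √(190/7) = √27.1429 ≈ 5.2099

s = 5.2099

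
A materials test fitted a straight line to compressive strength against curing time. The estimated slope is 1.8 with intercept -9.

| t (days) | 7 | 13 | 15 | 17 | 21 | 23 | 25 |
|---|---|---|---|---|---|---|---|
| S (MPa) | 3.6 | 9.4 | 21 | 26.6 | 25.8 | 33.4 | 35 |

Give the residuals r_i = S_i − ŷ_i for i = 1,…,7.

0, -5, 3, 5, -3, 1, -1

t=7: ŷ = -9 + 1.8·7 = 3.6; r = 3.6 − 3.6 = 0
t=13: ŷ = -9 + 1.8·13 = 14.4; r = 9.4 − 14.4 = -5
t=15: ŷ = -9 + 1.8·15 = 18; r = 21 − 18 = 3
t=17: ŷ = -9 + 1.8·17 = 21.6; r = 26.6 − 21.6 = 5
t=21: ŷ = -9 + 1.8·21 = 28.8; r = 25.8 − 28.8 = -3
t=23: ŷ = -9 + 1.8·23 = 32.4; r = 33.4 − 32.4 = 1
t=25: ŷ = -9 + 1.8·25 = 36; r = 35 − 36 = -1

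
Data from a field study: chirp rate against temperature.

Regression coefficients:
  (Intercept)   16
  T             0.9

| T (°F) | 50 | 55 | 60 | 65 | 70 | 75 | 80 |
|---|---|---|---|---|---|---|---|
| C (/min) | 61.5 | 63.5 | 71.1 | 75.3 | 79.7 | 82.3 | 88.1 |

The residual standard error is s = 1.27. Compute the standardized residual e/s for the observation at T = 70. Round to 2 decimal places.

0.55

ŷ = 16 + 0.9·70 = 79
e = 79.7 − 79 = 0.7
e/s = 0.7 / 1.27 = 0.55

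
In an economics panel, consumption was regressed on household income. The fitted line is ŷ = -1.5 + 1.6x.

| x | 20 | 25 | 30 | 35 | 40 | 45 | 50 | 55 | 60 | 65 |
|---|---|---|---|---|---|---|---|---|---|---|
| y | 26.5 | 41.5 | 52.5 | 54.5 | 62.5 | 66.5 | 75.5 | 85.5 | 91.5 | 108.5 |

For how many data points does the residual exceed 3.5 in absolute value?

x=20: ŷ = -1.5 + 1.6·20 = 30.5; e = 26.5 − 30.5 = -4
x=25: ŷ = -1.5 + 1.6·25 = 38.5; e = 41.5 − 38.5 = 3
x=30: ŷ = -1.5 + 1.6·30 = 46.5; e = 52.5 − 46.5 = 6
x=35: ŷ = -1.5 + 1.6·35 = 54.5; e = 54.5 − 54.5 = 0
x=40: ŷ = -1.5 + 1.6·40 = 62.5; e = 62.5 − 62.5 = 0
x=45: ŷ = -1.5 + 1.6·45 = 70.5; e = 66.5 − 70.5 = -4
x=50: ŷ = -1.5 + 1.6·50 = 78.5; e = 75.5 − 78.5 = -3
x=55: ŷ = -1.5 + 1.6·55 = 86.5; e = 85.5 − 86.5 = -1
x=60: ŷ = -1.5 + 1.6·60 = 94.5; e = 91.5 − 94.5 = -3
x=65: ŷ = -1.5 + 1.6·65 = 102.5; e = 108.5 − 102.5 = 6
|e| > 3.5: x=20 (|e|=4), x=30 (|e|=6), x=45 (|e|=4), x=65 (|e|=6) → 4

4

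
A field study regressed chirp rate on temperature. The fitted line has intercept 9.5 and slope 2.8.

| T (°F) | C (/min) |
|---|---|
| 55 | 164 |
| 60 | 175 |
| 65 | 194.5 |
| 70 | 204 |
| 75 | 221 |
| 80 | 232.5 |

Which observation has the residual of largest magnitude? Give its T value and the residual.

T=55: Ĉ = 9.5 + 2.8·55 = 163.5; e = 164 − 163.5 = 0.5
T=60: Ĉ = 9.5 + 2.8·60 = 177.5; e = 175 − 177.5 = -2.5
T=65: Ĉ = 9.5 + 2.8·65 = 191.5; e = 194.5 − 191.5 = 3
T=70: Ĉ = 9.5 + 2.8·70 = 205.5; e = 204 − 205.5 = -1.5
T=75: Ĉ = 9.5 + 2.8·75 = 219.5; e = 221 − 219.5 = 1.5
T=80: Ĉ = 9.5 + 2.8·80 = 233.5; e = 232.5 − 233.5 = -1
Largest |e| is 3 at T = 65, residual 3.

T = 65, e = 3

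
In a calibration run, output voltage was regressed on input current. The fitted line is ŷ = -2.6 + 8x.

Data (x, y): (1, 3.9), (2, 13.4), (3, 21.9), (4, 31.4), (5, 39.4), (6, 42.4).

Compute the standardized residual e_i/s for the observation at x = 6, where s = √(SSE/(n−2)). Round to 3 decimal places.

-1.359

x=1: ŷ = -2.6 + 8·1 = 5.4; e = 3.9 − 5.4 = -1.5
x=2: ŷ = -2.6 + 8·2 = 13.4; e = 13.4 − 13.4 = 0
x=3: ŷ = -2.6 + 8·3 = 21.4; e = 21.9 − 21.4 = 0.5
x=4: ŷ = -2.6 + 8·4 = 29.4; e = 31.4 − 29.4 = 2
x=5: ŷ = -2.6 + 8·5 = 37.4; e = 39.4 − 37.4 = 2
x=6: ŷ = -2.6 + 8·6 = 45.4; e = 42.4 − 45.4 = -3
SSE = 2.25 + 0 + 0.25 + 4 + 4 + 9 = 19.5
s = √(19.5/4) = 2.20794
e/s = -3 / 2.20794 = -1.359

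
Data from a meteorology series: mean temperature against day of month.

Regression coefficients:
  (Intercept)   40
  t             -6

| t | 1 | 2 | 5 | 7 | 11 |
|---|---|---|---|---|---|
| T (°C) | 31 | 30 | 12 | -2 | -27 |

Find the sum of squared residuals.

t=1: T̂ = 40 − 6·1 = 34; r = 31 − 34 = -3
t=2: T̂ = 40 − 6·2 = 28; r = 30 − 28 = 2
t=5: T̂ = 40 − 6·5 = 10; r = 12 − 10 = 2
t=7: T̂ = 40 − 6·7 = -2; r = -2 − (-2) = 0
t=11: T̂ = 40 − 6·11 = -26; r = -27 − (-26) = -1
SSE = 9 + 4 + 4 + 0 + 1 = 18

SSE = 18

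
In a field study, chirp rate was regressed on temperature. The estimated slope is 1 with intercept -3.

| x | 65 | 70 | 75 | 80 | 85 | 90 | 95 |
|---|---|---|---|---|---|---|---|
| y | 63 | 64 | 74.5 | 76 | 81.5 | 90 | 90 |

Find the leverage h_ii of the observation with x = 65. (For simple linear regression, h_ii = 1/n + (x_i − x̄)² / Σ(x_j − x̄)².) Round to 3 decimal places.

h = 0.464

x̄ = (65 + 70 + 75 + 80 + 85 + 90 + 95)/7 = 80
Σ(x − x̄)² = 225 + 100 + 25 + 0 + 25 + 100 + 225 = 700
h = 1/7 + (-15)²/700 = 0.142857 + 0.321429 = 0.464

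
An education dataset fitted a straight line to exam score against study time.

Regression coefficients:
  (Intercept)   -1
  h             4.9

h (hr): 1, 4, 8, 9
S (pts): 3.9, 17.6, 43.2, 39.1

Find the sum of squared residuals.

SSE = 42

h=1: ŷ = -1 + 4.9·1 = 3.9; r = 3.9 − 3.9 = 0
h=4: ŷ = -1 + 4.9·4 = 18.6; r = 17.6 − 18.6 = -1
h=8: ŷ = -1 + 4.9·8 = 38.2; r = 43.2 − 38.2 = 5
h=9: ŷ = -1 + 4.9·9 = 43.1; r = 39.1 − 43.1 = -4
SSE = 0 + 1 + 25 + 16 = 42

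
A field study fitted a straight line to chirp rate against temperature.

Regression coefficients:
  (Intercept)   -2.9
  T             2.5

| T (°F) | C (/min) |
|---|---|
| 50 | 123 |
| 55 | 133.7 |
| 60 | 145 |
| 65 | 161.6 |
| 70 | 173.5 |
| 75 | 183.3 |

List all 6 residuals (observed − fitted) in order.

T=50: Ĉ = -2.9 + 2.5·50 = 122.1; r = 123 − 122.1 = 0.9
T=55: Ĉ = -2.9 + 2.5·55 = 134.6; r = 133.7 − 134.6 = -0.9
T=60: Ĉ = -2.9 + 2.5·60 = 147.1; r = 145 − 147.1 = -2.1
T=65: Ĉ = -2.9 + 2.5·65 = 159.6; r = 161.6 − 159.6 = 2
T=70: Ĉ = -2.9 + 2.5·70 = 172.1; r = 173.5 − 172.1 = 1.4
T=75: Ĉ = -2.9 + 2.5·75 = 184.6; r = 183.3 − 184.6 = -1.3

0.9, -0.9, -2.1, 2, 1.4, -1.3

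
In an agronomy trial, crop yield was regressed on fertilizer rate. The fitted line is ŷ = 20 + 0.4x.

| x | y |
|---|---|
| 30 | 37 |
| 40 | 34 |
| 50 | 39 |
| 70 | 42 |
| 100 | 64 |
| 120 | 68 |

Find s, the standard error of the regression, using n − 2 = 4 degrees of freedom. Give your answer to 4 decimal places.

s = 4.5277

x=30: ŷ = 20 + 0.4·30 = 32; r = 37 − 32 = 5
x=40: ŷ = 20 + 0.4·40 = 36; r = 34 − 36 = -2
x=50: ŷ = 20 + 0.4·50 = 40; r = 39 − 40 = -1
x=70: ŷ = 20 + 0.4·70 = 48; r = 42 − 48 = -6
x=100: ŷ = 20 + 0.4·100 = 60; r = 64 − 60 = 4
x=120: ŷ = 20 + 0.4·120 = 68; r = 68 − 68 = 0
SSE = 25 + 4 + 1 + 36 + 16 + 0 = 82
s = √(82/4) = √20.5 ≈ 4.5277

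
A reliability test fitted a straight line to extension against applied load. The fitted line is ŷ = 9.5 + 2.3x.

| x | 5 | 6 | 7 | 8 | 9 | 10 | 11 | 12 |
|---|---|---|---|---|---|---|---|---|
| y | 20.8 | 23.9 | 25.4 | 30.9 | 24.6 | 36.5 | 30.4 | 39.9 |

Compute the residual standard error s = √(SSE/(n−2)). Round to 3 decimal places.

s = 3.742

x=5: ŷ = 9.5 + 2.3·5 = 21; e = 20.8 − 21 = -0.2
x=6: ŷ = 9.5 + 2.3·6 = 23.3; e = 23.9 − 23.3 = 0.6
x=7: ŷ = 9.5 + 2.3·7 = 25.6; e = 25.4 − 25.6 = -0.2
x=8: ŷ = 9.5 + 2.3·8 = 27.9; e = 30.9 − 27.9 = 3
x=9: ŷ = 9.5 + 2.3·9 = 30.2; e = 24.6 − 30.2 = -5.6
x=10: ŷ = 9.5 + 2.3·10 = 32.5; e = 36.5 − 32.5 = 4
x=11: ŷ = 9.5 + 2.3·11 = 34.8; e = 30.4 − 34.8 = -4.4
x=12: ŷ = 9.5 + 2.3·12 = 37.1; e = 39.9 − 37.1 = 2.8
SSE = 0.04 + 0.36 + 0.04 + 9 + 31.36 + 16 + 19.36 + 7.84 = 84
s = √(84/6) = √14 ≈ 3.742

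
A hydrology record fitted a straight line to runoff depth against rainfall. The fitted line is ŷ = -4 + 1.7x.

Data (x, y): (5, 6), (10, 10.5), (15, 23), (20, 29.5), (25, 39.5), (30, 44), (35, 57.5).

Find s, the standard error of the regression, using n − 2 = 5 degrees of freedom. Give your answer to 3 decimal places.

x=5: ŷ = -4 + 1.7·5 = 4.5; r = 6 − 4.5 = 1.5
x=10: ŷ = -4 + 1.7·10 = 13; r = 10.5 − 13 = -2.5
x=15: ŷ = -4 + 1.7·15 = 21.5; r = 23 − 21.5 = 1.5
x=20: ŷ = -4 + 1.7·20 = 30; r = 29.5 − 30 = -0.5
x=25: ŷ = -4 + 1.7·25 = 38.5; r = 39.5 − 38.5 = 1
x=30: ŷ = -4 + 1.7·30 = 47; r = 44 − 47 = -3
x=35: ŷ = -4 + 1.7·35 = 55.5; r = 57.5 − 55.5 = 2
SSE = 2.25 + 6.25 + 2.25 + 0.25 + 1 + 9 + 4 = 25
s = √(25/5) = √5 ≈ 2.236

s = 2.236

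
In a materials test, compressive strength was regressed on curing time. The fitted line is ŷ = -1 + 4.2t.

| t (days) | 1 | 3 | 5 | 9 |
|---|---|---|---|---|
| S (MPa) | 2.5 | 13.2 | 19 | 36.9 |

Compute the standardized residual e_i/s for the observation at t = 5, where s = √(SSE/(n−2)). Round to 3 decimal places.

t=1: ŷ = -1 + 4.2·1 = 3.2; e = 2.5 − 3.2 = -0.7
t=3: ŷ = -1 + 4.2·3 = 11.6; e = 13.2 − 11.6 = 1.6
t=5: ŷ = -1 + 4.2·5 = 20; e = 19 − 20 = -1
t=9: ŷ = -1 + 4.2·9 = 36.8; e = 36.9 − 36.8 = 0.1
SSE = 0.49 + 2.56 + 1 + 0.01 = 4.06
s = √(4.06/2) = 1.42478
e/s = -1 / 1.42478 = -0.702

-0.702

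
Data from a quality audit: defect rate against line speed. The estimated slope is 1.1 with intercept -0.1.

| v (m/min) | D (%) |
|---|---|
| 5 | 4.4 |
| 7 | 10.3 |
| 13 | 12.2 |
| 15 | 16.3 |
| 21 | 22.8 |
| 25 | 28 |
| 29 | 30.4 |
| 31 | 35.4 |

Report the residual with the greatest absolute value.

e = 2.7

v=5: ŷ = -0.1 + 1.1·5 = 5.4; e = 4.4 − 5.4 = -1
v=7: ŷ = -0.1 + 1.1·7 = 7.6; e = 10.3 − 7.6 = 2.7
v=13: ŷ = -0.1 + 1.1·13 = 14.2; e = 12.2 − 14.2 = -2
v=15: ŷ = -0.1 + 1.1·15 = 16.4; e = 16.3 − 16.4 = -0.1
v=21: ŷ = -0.1 + 1.1·21 = 23; e = 22.8 − 23 = -0.2
v=25: ŷ = -0.1 + 1.1·25 = 27.4; e = 28 − 27.4 = 0.6
v=29: ŷ = -0.1 + 1.1·29 = 31.8; e = 30.4 − 31.8 = -1.4
v=31: ŷ = -0.1 + 1.1·31 = 34; e = 35.4 − 34 = 1.4
Largest |e| is 2.7 at v = 7, residual 2.7.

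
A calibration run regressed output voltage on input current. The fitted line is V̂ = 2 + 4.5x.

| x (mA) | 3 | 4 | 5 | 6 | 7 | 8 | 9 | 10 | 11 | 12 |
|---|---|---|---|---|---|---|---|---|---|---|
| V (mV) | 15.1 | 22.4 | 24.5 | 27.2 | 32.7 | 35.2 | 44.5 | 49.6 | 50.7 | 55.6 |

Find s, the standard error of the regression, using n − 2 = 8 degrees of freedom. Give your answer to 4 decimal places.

s = 1.9105

x=3: V̂ = 2 + 4.5·3 = 15.5; r = 15.1 − 15.5 = -0.4
x=4: V̂ = 2 + 4.5·4 = 20; r = 22.4 − 20 = 2.4
x=5: V̂ = 2 + 4.5·5 = 24.5; r = 24.5 − 24.5 = 0
x=6: V̂ = 2 + 4.5·6 = 29; r = 27.2 − 29 = -1.8
x=7: V̂ = 2 + 4.5·7 = 33.5; r = 32.7 − 33.5 = -0.8
x=8: V̂ = 2 + 4.5·8 = 38; r = 35.2 − 38 = -2.8
x=9: V̂ = 2 + 4.5·9 = 42.5; r = 44.5 − 42.5 = 2
x=10: V̂ = 2 + 4.5·10 = 47; r = 49.6 − 47 = 2.6
x=11: V̂ = 2 + 4.5·11 = 51.5; r = 50.7 − 51.5 = -0.8
x=12: V̂ = 2 + 4.5·12 = 56; r = 55.6 − 56 = -0.4
SSE = 0.16 + 5.76 + 0 + 3.24 + 0.64 + 7.84 + 4 + 6.76 + 0.64 + 0.16 = 29.2
s = √(29.2/8) = √3.65 ≈ 1.9105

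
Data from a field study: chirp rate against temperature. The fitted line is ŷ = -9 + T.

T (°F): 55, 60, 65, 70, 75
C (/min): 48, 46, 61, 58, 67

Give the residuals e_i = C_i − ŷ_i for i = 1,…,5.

T=55: ŷ = -9 + 55 = 46; e = 48 − 46 = 2
T=60: ŷ = -9 + 60 = 51; e = 46 − 51 = -5
T=65: ŷ = -9 + 65 = 56; e = 61 − 56 = 5
T=70: ŷ = -9 + 70 = 61; e = 58 − 61 = -3
T=75: ŷ = -9 + 75 = 66; e = 67 − 66 = 1

2, -5, 5, -3, 1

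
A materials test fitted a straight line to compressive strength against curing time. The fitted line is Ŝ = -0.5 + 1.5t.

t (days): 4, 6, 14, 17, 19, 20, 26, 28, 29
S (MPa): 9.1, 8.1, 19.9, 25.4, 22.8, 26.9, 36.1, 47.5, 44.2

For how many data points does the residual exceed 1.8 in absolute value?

5

t=4: Ŝ = -0.5 + 1.5·4 = 5.5; r = 9.1 − 5.5 = 3.6
t=6: Ŝ = -0.5 + 1.5·6 = 8.5; r = 8.1 − 8.5 = -0.4
t=14: Ŝ = -0.5 + 1.5·14 = 20.5; r = 19.9 − 20.5 = -0.6
t=17: Ŝ = -0.5 + 1.5·17 = 25; r = 25.4 − 25 = 0.4
t=19: Ŝ = -0.5 + 1.5·19 = 28; r = 22.8 − 28 = -5.2
t=20: Ŝ = -0.5 + 1.5·20 = 29.5; r = 26.9 − 29.5 = -2.6
t=26: Ŝ = -0.5 + 1.5·26 = 38.5; r = 36.1 − 38.5 = -2.4
t=28: Ŝ = -0.5 + 1.5·28 = 41.5; r = 47.5 − 41.5 = 6
t=29: Ŝ = -0.5 + 1.5·29 = 43; r = 44.2 − 43 = 1.2
|r| > 1.8: t=4 (|r|=3.6), t=19 (|r|=5.2), t=20 (|r|=2.6), t=26 (|r|=2.4), t=28 (|r|=6) → 5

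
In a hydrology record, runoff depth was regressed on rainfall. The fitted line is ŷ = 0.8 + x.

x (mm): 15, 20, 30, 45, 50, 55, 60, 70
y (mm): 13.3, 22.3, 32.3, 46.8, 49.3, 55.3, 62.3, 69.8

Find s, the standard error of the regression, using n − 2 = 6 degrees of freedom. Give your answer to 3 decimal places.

s = 1.708

x=15: ŷ = 0.8 + 15 = 15.8; r = 13.3 − 15.8 = -2.5
x=20: ŷ = 0.8 + 20 = 20.8; r = 22.3 − 20.8 = 1.5
x=30: ŷ = 0.8 + 30 = 30.8; r = 32.3 − 30.8 = 1.5
x=45: ŷ = 0.8 + 45 = 45.8; r = 46.8 − 45.8 = 1
x=50: ŷ = 0.8 + 50 = 50.8; r = 49.3 − 50.8 = -1.5
x=55: ŷ = 0.8 + 55 = 55.8; r = 55.3 − 55.8 = -0.5
x=60: ŷ = 0.8 + 60 = 60.8; r = 62.3 − 60.8 = 1.5
x=70: ŷ = 0.8 + 70 = 70.8; r = 69.8 − 70.8 = -1
SSE = 6.25 + 2.25 + 2.25 + 1 + 2.25 + 0.25 + 2.25 + 1 = 17.5
s = √(17.5/6) = √2.91667 ≈ 1.708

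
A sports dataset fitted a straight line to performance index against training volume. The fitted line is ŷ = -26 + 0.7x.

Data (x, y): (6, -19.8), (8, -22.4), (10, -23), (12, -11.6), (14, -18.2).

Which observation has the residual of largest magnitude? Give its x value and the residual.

x = 12, e = 6

x=6: ŷ = -26 + 0.7·6 = -21.8; e = -19.8 − (-21.8) = 2
x=8: ŷ = -26 + 0.7·8 = -20.4; e = -22.4 − (-20.4) = -2
x=10: ŷ = -26 + 0.7·10 = -19; e = -23 − (-19) = -4
x=12: ŷ = -26 + 0.7·12 = -17.6; e = -11.6 − (-17.6) = 6
x=14: ŷ = -26 + 0.7·14 = -16.2; e = -18.2 − (-16.2) = -2
Largest |e| is 6 at x = 12, residual 6.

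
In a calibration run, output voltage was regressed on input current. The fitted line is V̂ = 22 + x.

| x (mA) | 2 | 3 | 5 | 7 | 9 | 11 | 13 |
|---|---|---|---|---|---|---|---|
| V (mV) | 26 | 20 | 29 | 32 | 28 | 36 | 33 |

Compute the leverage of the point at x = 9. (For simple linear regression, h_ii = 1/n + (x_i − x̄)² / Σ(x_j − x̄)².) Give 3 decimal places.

x̄ = (2 + 3 + 5 + 7 + 9 + 11 + 13)/7 = 7.14286
Σ(x − x̄)² = 26.449 + 17.1633 + 4.59184 + 0.0204082 + 3.44898 + 14.8776 + 34.3061 = 100.857
h = 1/7 + (1.85714)²/100.857 = 0.142857 + 0.0341967 = 0.177

h = 0.177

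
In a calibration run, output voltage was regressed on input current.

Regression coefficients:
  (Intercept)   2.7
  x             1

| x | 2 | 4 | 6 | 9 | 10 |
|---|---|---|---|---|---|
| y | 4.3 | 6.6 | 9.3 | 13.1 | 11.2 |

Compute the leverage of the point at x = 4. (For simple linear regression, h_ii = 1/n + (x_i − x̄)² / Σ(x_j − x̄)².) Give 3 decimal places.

h = 0.308

x̄ = (2 + 4 + 6 + 9 + 10)/5 = 6.2
Σ(x − x̄)² = 17.64 + 4.84 + 0.04 + 7.84 + 14.44 = 44.8
h = 1/5 + (-2.2)²/44.8 = 0.2 + 0.108036 = 0.308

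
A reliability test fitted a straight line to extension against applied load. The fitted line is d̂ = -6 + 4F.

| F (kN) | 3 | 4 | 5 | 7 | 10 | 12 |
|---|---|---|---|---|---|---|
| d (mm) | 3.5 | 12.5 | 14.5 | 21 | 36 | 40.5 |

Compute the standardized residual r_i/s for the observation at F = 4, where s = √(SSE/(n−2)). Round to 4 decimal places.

F=3: d̂ = -6 + 4·3 = 6; r = 3.5 − 6 = -2.5
F=4: d̂ = -6 + 4·4 = 10; r = 12.5 − 10 = 2.5
F=5: d̂ = -6 + 4·5 = 14; r = 14.5 − 14 = 0.5
F=7: d̂ = -6 + 4·7 = 22; r = 21 − 22 = -1
F=10: d̂ = -6 + 4·10 = 34; r = 36 − 34 = 2
F=12: d̂ = -6 + 4·12 = 42; r = 40.5 − 42 = -1.5
SSE = 6.25 + 6.25 + 0.25 + 1 + 4 + 2.25 = 20
s = √(20/4) = 2.23607
r/s = 2.5 / 2.23607 = 1.1180

1.1180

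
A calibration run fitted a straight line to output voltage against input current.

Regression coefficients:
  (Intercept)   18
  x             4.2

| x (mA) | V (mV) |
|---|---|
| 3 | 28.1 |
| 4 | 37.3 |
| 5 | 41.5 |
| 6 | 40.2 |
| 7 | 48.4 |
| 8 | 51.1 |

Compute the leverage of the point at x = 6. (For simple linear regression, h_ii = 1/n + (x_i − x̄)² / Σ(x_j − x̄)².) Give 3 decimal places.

x̄ = (3 + 4 + 5 + 6 + 7 + 8)/6 = 5.5
Σ(x − x̄)² = 6.25 + 2.25 + 0.25 + 0.25 + 2.25 + 6.25 = 17.5
h = 1/6 + (0.5)²/17.5 = 0.166667 + 0.0142857 = 0.181

h = 0.181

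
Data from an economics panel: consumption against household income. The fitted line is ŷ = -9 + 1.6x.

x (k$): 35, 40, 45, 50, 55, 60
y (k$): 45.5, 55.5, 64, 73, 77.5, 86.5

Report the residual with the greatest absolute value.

x=35: ŷ = -9 + 1.6·35 = 47; e = 45.5 − 47 = -1.5
x=40: ŷ = -9 + 1.6·40 = 55; e = 55.5 − 55 = 0.5
x=45: ŷ = -9 + 1.6·45 = 63; e = 64 − 63 = 1
x=50: ŷ = -9 + 1.6·50 = 71; e = 73 − 71 = 2
x=55: ŷ = -9 + 1.6·55 = 79; e = 77.5 − 79 = -1.5
x=60: ŷ = -9 + 1.6·60 = 87; e = 86.5 − 87 = -0.5
Largest |e| is 2 at x = 50, residual 2.

e = 2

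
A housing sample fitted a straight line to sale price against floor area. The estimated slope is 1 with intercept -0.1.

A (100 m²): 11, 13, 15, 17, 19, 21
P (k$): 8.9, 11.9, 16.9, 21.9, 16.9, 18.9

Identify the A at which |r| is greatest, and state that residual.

A = 17, r = 5

A=11: ŷ = -0.1 + 11 = 10.9; r = 8.9 − 10.9 = -2
A=13: ŷ = -0.1 + 13 = 12.9; r = 11.9 − 12.9 = -1
A=15: ŷ = -0.1 + 15 = 14.9; r = 16.9 − 14.9 = 2
A=17: ŷ = -0.1 + 17 = 16.9; r = 21.9 − 16.9 = 5
A=19: ŷ = -0.1 + 19 = 18.9; r = 16.9 − 18.9 = -2
A=21: ŷ = -0.1 + 21 = 20.9; r = 18.9 − 20.9 = -2
Largest |r| is 5 at A = 17, residual 5.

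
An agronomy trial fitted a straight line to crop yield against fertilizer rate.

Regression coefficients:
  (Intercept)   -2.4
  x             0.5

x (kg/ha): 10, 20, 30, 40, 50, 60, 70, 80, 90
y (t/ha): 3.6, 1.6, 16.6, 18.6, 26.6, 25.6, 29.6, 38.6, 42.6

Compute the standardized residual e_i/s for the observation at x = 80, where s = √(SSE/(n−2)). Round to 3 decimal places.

0.289

x=10: ŷ = -2.4 + 0.5·10 = 2.6; e = 3.6 − 2.6 = 1
x=20: ŷ = -2.4 + 0.5·20 = 7.6; e = 1.6 − 7.6 = -6
x=30: ŷ = -2.4 + 0.5·30 = 12.6; e = 16.6 − 12.6 = 4
x=40: ŷ = -2.4 + 0.5·40 = 17.6; e = 18.6 − 17.6 = 1
x=50: ŷ = -2.4 + 0.5·50 = 22.6; e = 26.6 − 22.6 = 4
x=60: ŷ = -2.4 + 0.5·60 = 27.6; e = 25.6 − 27.6 = -2
x=70: ŷ = -2.4 + 0.5·70 = 32.6; e = 29.6 − 32.6 = -3
x=80: ŷ = -2.4 + 0.5·80 = 37.6; e = 38.6 − 37.6 = 1
x=90: ŷ = -2.4 + 0.5·90 = 42.6; e = 42.6 − 42.6 = 0
SSE = 1 + 36 + 16 + 1 + 16 + 4 + 9 + 1 + 0 = 84
s = √(84/7) = 3.4641
e/s = 1 / 3.4641 = 0.289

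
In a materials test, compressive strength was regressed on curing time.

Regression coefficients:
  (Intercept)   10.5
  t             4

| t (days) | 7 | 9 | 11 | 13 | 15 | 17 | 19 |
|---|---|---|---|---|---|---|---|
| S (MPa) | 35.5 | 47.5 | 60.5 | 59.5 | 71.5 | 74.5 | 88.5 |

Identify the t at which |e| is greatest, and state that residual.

t = 11, e = 6

t=7: Ŝ = 10.5 + 4·7 = 38.5; e = 35.5 − 38.5 = -3
t=9: Ŝ = 10.5 + 4·9 = 46.5; e = 47.5 − 46.5 = 1
t=11: Ŝ = 10.5 + 4·11 = 54.5; e = 60.5 − 54.5 = 6
t=13: Ŝ = 10.5 + 4·13 = 62.5; e = 59.5 − 62.5 = -3
t=15: Ŝ = 10.5 + 4·15 = 70.5; e = 71.5 − 70.5 = 1
t=17: Ŝ = 10.5 + 4·17 = 78.5; e = 74.5 − 78.5 = -4
t=19: Ŝ = 10.5 + 4·19 = 86.5; e = 88.5 − 86.5 = 2
Largest |e| is 6 at t = 11, residual 6.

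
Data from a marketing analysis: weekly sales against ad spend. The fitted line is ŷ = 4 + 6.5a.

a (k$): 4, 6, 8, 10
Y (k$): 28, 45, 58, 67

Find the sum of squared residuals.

SSE = 16

a=4: ŷ = 4 + 6.5·4 = 30; e = 28 − 30 = -2
a=6: ŷ = 4 + 6.5·6 = 43; e = 45 − 43 = 2
a=8: ŷ = 4 + 6.5·8 = 56; e = 58 − 56 = 2
a=10: ŷ = 4 + 6.5·10 = 69; e = 67 − 69 = -2
SSE = 4 + 4 + 4 + 4 = 16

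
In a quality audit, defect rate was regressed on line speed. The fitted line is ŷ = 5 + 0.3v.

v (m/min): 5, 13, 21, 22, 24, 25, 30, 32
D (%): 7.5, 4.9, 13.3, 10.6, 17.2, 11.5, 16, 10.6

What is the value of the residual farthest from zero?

v=5: ŷ = 5 + 0.3·5 = 6.5; e = 7.5 − 6.5 = 1
v=13: ŷ = 5 + 0.3·13 = 8.9; e = 4.9 − 8.9 = -4
v=21: ŷ = 5 + 0.3·21 = 11.3; e = 13.3 − 11.3 = 2
v=22: ŷ = 5 + 0.3·22 = 11.6; e = 10.6 − 11.6 = -1
v=24: ŷ = 5 + 0.3·24 = 12.2; e = 17.2 − 12.2 = 5
v=25: ŷ = 5 + 0.3·25 = 12.5; e = 11.5 − 12.5 = -1
v=30: ŷ = 5 + 0.3·30 = 14; e = 16 − 14 = 2
v=32: ŷ = 5 + 0.3·32 = 14.6; e = 10.6 − 14.6 = -4
Largest |e| is 5 at v = 24, residual 5.

e = 5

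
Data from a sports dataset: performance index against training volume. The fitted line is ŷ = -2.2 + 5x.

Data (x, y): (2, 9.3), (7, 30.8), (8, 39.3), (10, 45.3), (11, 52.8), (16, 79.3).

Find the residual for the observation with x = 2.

ŷ = -2.2 + 5·2 = 7.8
r = 9.3 − 7.8 = 1.5

r = 1.5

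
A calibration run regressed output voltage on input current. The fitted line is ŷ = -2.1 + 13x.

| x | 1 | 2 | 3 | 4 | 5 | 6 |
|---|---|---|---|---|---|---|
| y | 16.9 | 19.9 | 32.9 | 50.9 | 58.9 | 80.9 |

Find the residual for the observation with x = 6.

ŷ = -2.1 + 13·6 = 75.9
r = 80.9 − 75.9 = 5

r = 5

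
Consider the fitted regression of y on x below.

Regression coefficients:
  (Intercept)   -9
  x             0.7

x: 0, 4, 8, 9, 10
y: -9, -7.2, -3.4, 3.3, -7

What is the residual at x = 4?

ŷ = -9 + 0.7·4 = -6.2
r = -7.2 − (-6.2) = -1

r = -1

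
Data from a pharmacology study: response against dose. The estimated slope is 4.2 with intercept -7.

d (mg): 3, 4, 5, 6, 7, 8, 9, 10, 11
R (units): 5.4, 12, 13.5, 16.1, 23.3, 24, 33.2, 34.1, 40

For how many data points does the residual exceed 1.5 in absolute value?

4

d=3: R̂ = -7 + 4.2·3 = 5.6; e = 5.4 − 5.6 = -0.2
d=4: R̂ = -7 + 4.2·4 = 9.8; e = 12 − 9.8 = 2.2
d=5: R̂ = -7 + 4.2·5 = 14; e = 13.5 − 14 = -0.5
d=6: R̂ = -7 + 4.2·6 = 18.2; e = 16.1 − 18.2 = -2.1
d=7: R̂ = -7 + 4.2·7 = 22.4; e = 23.3 − 22.4 = 0.9
d=8: R̂ = -7 + 4.2·8 = 26.6; e = 24 − 26.6 = -2.6
d=9: R̂ = -7 + 4.2·9 = 30.8; e = 33.2 − 30.8 = 2.4
d=10: R̂ = -7 + 4.2·10 = 35; e = 34.1 − 35 = -0.9
d=11: R̂ = -7 + 4.2·11 = 39.2; e = 40 − 39.2 = 0.8
|e| > 1.5: d=4 (|e|=2.2), d=6 (|e|=2.1), d=8 (|e|=2.6), d=9 (|e|=2.4) → 4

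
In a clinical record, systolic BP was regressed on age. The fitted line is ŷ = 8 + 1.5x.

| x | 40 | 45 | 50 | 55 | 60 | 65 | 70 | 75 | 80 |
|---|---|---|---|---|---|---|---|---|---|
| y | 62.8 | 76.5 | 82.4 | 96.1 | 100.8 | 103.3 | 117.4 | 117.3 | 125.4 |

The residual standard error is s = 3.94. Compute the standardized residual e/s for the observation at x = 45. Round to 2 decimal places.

0.25

ŷ = 8 + 1.5·45 = 75.5
e = 76.5 − 75.5 = 1
e/s = 1 / 3.94 = 0.25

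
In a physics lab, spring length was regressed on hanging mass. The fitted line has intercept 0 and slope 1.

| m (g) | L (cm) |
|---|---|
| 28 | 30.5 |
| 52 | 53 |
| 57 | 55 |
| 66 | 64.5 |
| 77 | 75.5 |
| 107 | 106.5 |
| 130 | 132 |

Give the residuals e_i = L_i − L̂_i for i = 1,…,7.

m=28: L̂ = 28 = 28; e = 30.5 − 28 = 2.5
m=52: L̂ = 52 = 52; e = 53 − 52 = 1
m=57: L̂ = 57 = 57; e = 55 − 57 = -2
m=66: L̂ = 66 = 66; e = 64.5 − 66 = -1.5
m=77: L̂ = 77 = 77; e = 75.5 − 77 = -1.5
m=107: L̂ = 107 = 107; e = 106.5 − 107 = -0.5
m=130: L̂ = 130 = 130; e = 132 − 130 = 2

2.5, 1, -2, -1.5, -1.5, -0.5, 2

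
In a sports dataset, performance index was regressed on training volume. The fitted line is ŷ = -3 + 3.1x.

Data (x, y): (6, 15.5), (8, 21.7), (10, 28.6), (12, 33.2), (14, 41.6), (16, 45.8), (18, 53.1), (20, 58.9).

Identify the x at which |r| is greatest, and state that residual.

x = 14, r = 1.2

x=6: ŷ = -3 + 3.1·6 = 15.6; r = 15.5 − 15.6 = -0.1
x=8: ŷ = -3 + 3.1·8 = 21.8; r = 21.7 − 21.8 = -0.1
x=10: ŷ = -3 + 3.1·10 = 28; r = 28.6 − 28 = 0.6
x=12: ŷ = -3 + 3.1·12 = 34.2; r = 33.2 − 34.2 = -1
x=14: ŷ = -3 + 3.1·14 = 40.4; r = 41.6 − 40.4 = 1.2
x=16: ŷ = -3 + 3.1·16 = 46.6; r = 45.8 − 46.6 = -0.8
x=18: ŷ = -3 + 3.1·18 = 52.8; r = 53.1 − 52.8 = 0.3
x=20: ŷ = -3 + 3.1·20 = 59; r = 58.9 − 59 = -0.1
Largest |r| is 1.2 at x = 14, residual 1.2.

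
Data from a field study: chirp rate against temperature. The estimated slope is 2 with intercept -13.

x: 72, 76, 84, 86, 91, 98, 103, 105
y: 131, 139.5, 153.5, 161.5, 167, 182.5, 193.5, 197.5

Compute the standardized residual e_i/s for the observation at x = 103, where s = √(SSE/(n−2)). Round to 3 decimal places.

x=72: ŷ = -13 + 2·72 = 131; e = 131 − 131 = 0
x=76: ŷ = -13 + 2·76 = 139; e = 139.5 − 139 = 0.5
x=84: ŷ = -13 + 2·84 = 155; e = 153.5 − 155 = -1.5
x=86: ŷ = -13 + 2·86 = 159; e = 161.5 − 159 = 2.5
x=91: ŷ = -13 + 2·91 = 169; e = 167 − 169 = -2
x=98: ŷ = -13 + 2·98 = 183; e = 182.5 − 183 = -0.5
x=103: ŷ = -13 + 2·103 = 193; e = 193.5 − 193 = 0.5
x=105: ŷ = -13 + 2·105 = 197; e = 197.5 − 197 = 0.5
SSE = 0 + 0.25 + 2.25 + 6.25 + 4 + 0.25 + 0.25 + 0.25 = 13.5
s = √(13.5/6) = 1.5
e/s = 0.5 / 1.5 = 0.333

0.333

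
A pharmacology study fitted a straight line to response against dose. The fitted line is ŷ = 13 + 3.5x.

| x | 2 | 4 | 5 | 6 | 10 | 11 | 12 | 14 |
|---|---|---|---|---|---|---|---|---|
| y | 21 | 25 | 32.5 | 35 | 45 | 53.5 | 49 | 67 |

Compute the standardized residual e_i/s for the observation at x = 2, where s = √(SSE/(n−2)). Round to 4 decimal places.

x=2: ŷ = 13 + 3.5·2 = 20; e = 21 − 20 = 1
x=4: ŷ = 13 + 3.5·4 = 27; e = 25 − 27 = -2
x=5: ŷ = 13 + 3.5·5 = 30.5; e = 32.5 − 30.5 = 2
x=6: ŷ = 13 + 3.5·6 = 34; e = 35 − 34 = 1
x=10: ŷ = 13 + 3.5·10 = 48; e = 45 − 48 = -3
x=11: ŷ = 13 + 3.5·11 = 51.5; e = 53.5 − 51.5 = 2
x=12: ŷ = 13 + 3.5·12 = 55; e = 49 − 55 = -6
x=14: ŷ = 13 + 3.5·14 = 62; e = 67 − 62 = 5
SSE = 1 + 4 + 4 + 1 + 9 + 4 + 36 + 25 = 84
s = √(84/6) = 3.74166
e/s = 1 / 3.74166 = 0.2673

0.2673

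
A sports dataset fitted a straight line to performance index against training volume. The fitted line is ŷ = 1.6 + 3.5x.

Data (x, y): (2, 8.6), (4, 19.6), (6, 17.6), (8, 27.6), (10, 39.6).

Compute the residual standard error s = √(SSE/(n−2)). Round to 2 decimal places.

s = 4.24

x=2: ŷ = 1.6 + 3.5·2 = 8.6; r = 8.6 − 8.6 = 0
x=4: ŷ = 1.6 + 3.5·4 = 15.6; r = 19.6 − 15.6 = 4
x=6: ŷ = 1.6 + 3.5·6 = 22.6; r = 17.6 − 22.6 = -5
x=8: ŷ = 1.6 + 3.5·8 = 29.6; r = 27.6 − 29.6 = -2
x=10: ŷ = 1.6 + 3.5·10 = 36.6; r = 39.6 − 36.6 = 3
SSE = 0 + 16 + 25 + 4 + 9 = 54
s = √(54/3) = √18 ≈ 4.24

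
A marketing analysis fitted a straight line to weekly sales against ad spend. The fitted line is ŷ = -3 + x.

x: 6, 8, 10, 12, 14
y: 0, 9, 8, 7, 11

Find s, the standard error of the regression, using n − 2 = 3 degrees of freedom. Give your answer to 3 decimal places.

s = 3.162

x=6: ŷ = -3 + 6 = 3; e = 0 − 3 = -3
x=8: ŷ = -3 + 8 = 5; e = 9 − 5 = 4
x=10: ŷ = -3 + 10 = 7; e = 8 − 7 = 1
x=12: ŷ = -3 + 12 = 9; e = 7 − 9 = -2
x=14: ŷ = -3 + 14 = 11; e = 11 − 11 = 0
SSE = 9 + 16 + 1 + 4 + 0 = 30
s = √(30/3) = √10 ≈ 3.162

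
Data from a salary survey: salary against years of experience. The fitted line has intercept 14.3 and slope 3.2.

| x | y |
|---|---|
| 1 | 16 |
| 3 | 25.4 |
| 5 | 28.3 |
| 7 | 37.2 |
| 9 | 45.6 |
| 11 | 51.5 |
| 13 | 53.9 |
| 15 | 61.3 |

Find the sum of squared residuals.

x=1: ŷ = 14.3 + 3.2·1 = 17.5; e = 16 − 17.5 = -1.5
x=3: ŷ = 14.3 + 3.2·3 = 23.9; e = 25.4 − 23.9 = 1.5
x=5: ŷ = 14.3 + 3.2·5 = 30.3; e = 28.3 − 30.3 = -2
x=7: ŷ = 14.3 + 3.2·7 = 36.7; e = 37.2 − 36.7 = 0.5
x=9: ŷ = 14.3 + 3.2·9 = 43.1; e = 45.6 − 43.1 = 2.5
x=11: ŷ = 14.3 + 3.2·11 = 49.5; e = 51.5 − 49.5 = 2
x=13: ŷ = 14.3 + 3.2·13 = 55.9; e = 53.9 − 55.9 = -2
x=15: ŷ = 14.3 + 3.2·15 = 62.3; e = 61.3 − 62.3 = -1
SSE = 2.25 + 2.25 + 4 + 0.25 + 6.25 + 4 + 4 + 1 = 24

SSE = 24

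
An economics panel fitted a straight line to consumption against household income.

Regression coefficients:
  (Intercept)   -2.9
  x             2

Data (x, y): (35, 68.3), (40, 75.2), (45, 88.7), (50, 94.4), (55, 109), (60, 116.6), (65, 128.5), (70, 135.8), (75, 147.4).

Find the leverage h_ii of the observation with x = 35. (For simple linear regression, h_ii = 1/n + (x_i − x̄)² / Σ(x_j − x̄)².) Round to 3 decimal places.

h = 0.378

x̄ = (35 + 40 + 45 + 50 + 55 + 60 + 65 + 70 + 75)/9 = 55
Σ(x − x̄)² = 400 + 225 + 100 + 25 + 0 + 25 + 100 + 225 + 400 = 1500
h = 1/9 + (-20)²/1500 = 0.111111 + 0.266667 = 0.378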